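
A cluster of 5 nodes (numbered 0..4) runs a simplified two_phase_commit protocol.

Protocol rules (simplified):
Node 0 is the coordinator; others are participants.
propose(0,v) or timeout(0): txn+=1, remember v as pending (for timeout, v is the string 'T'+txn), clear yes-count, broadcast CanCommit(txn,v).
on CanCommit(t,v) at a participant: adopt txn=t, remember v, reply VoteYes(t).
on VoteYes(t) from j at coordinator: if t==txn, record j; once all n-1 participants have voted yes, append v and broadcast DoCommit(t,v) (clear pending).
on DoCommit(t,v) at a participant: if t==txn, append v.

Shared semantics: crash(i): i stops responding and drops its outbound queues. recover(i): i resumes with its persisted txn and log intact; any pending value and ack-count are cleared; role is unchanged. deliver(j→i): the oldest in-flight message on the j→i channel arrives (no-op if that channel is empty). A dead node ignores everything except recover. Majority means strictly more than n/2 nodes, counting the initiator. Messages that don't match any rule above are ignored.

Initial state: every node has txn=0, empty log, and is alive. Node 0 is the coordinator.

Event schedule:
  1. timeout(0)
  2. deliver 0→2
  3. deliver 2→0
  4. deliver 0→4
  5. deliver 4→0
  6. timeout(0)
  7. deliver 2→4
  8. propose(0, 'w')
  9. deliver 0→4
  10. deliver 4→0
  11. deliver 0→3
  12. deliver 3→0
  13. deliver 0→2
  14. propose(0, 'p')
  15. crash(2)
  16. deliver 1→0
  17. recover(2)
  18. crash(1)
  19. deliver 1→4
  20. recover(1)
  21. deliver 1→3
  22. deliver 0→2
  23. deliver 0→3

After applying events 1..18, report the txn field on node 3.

[1] timeout(0) → N0(coor t1 [-])
[2] deliver 0→2 → N2(part t1 [-])
[3] deliver 2→0 → ∅
[4] deliver 0→4 → N4(part t1 [-])
[5] deliver 4→0 → ∅
[6] timeout(0) → N0(coor t2 [-])
[7] deliver 2→4 → ∅
[8] propose(0,'w') → N0(coor t3 [-])
[9] deliver 0→4 → N4(part t2 [-])
[10] deliver 4→0 → ∅
[11] deliver 0→3 → N3(part t1 [-])
[12] deliver 3→0 → ∅
[13] deliver 0→2 → N2(part t2 [-])
[14] propose(0,'p') → N0(coor t4 [-])
[15] crash(2) → N2(✗part t2 [-])
[16] deliver 1→0 → ∅
[17] recover(2) → N2(part t2 [-])
[18] crash(1) → N1(✗part t0 [-])

1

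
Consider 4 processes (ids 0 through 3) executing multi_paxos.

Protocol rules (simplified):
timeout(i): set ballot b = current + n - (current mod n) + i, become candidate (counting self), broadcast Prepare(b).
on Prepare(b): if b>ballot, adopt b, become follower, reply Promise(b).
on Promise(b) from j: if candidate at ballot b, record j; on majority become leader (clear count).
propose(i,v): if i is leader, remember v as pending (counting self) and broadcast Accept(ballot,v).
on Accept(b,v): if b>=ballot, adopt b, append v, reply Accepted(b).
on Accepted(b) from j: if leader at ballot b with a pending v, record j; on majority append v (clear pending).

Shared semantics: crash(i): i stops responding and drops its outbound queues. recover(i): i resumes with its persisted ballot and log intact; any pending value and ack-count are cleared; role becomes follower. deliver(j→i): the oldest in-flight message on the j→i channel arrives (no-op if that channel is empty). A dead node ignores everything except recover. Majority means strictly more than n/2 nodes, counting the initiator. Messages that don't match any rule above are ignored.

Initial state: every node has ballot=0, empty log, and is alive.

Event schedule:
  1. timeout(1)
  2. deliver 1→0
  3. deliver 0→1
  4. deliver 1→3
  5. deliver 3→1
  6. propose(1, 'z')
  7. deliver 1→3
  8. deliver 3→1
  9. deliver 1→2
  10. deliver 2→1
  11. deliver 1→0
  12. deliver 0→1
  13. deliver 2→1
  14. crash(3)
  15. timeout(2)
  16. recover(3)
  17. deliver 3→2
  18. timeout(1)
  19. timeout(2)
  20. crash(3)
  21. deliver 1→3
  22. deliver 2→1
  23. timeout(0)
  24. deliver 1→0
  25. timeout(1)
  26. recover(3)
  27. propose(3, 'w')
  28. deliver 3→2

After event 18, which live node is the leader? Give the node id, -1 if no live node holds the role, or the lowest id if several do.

1. timeout(1):  <1:cand b5 ->
2. deliver 1→0:  <0:foll b5 ->
3. deliver 0→1:  nop
4. deliver 1→3:  <3:foll b5 ->
5. deliver 3→1:  <1:lead b5 ->
6. propose(1,'z'):  nop
7. deliver 1→3:  <3:foll b5 z>
8. deliver 3→1:  nop
9. deliver 1→2:  <2:foll b5 ->
10. deliver 2→1:  nop
11. deliver 1→0:  <0:foll b5 z>
12. deliver 0→1:  <1:lead b5 z>
13. deliver 2→1:  nop
14. crash(3):  <3:✗foll b5 z>
15. timeout(2):  <2:cand b10 ->
16. recover(3):  <3:foll b5 z>
17. deliver 3→2:  nop
18. timeout(1):  <1:cand b9 z>

-1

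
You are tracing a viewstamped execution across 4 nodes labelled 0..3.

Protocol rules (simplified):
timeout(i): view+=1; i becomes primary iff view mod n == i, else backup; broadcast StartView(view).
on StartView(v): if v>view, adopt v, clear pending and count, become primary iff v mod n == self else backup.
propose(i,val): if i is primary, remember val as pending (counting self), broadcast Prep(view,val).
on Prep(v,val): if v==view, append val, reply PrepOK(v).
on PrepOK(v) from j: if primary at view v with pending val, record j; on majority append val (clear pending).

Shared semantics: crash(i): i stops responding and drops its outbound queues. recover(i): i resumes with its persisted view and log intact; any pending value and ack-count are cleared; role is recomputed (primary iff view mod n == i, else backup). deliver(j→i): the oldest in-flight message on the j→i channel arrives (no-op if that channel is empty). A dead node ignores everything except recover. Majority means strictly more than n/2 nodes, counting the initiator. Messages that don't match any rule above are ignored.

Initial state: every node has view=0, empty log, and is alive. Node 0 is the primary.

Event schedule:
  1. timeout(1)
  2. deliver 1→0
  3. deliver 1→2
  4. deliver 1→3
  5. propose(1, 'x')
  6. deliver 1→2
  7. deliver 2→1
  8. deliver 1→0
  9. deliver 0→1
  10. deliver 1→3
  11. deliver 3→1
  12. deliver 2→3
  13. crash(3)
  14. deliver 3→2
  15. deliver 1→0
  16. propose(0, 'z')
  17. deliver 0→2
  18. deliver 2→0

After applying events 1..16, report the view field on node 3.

1

step 1 timeout(1): 1={prim,v=1,log=-}
step 2 deliver 1→0: 0={back,v=1,log=-}
step 3 deliver 1→2: 2={back,v=1,log=-}
step 4 deliver 1→3: 3={back,v=1,log=-}
step 5 propose(1,'x'): —
step 6 deliver 1→2: 2={back,v=1,log=x}
step 7 deliver 2→1: —
step 8 deliver 1→0: 0={back,v=1,log=x}
step 9 deliver 0→1: 1={prim,v=1,log=x}
step 10 deliver 1→3: 3={back,v=1,log=x}
step 11 deliver 3→1: —
step 12 deliver 2→3: —
step 13 crash(3): 3={✗back,v=1,log=x}
step 14 deliver 3→2: —
step 15 deliver 1→0: —
step 16 propose(0,'z'): —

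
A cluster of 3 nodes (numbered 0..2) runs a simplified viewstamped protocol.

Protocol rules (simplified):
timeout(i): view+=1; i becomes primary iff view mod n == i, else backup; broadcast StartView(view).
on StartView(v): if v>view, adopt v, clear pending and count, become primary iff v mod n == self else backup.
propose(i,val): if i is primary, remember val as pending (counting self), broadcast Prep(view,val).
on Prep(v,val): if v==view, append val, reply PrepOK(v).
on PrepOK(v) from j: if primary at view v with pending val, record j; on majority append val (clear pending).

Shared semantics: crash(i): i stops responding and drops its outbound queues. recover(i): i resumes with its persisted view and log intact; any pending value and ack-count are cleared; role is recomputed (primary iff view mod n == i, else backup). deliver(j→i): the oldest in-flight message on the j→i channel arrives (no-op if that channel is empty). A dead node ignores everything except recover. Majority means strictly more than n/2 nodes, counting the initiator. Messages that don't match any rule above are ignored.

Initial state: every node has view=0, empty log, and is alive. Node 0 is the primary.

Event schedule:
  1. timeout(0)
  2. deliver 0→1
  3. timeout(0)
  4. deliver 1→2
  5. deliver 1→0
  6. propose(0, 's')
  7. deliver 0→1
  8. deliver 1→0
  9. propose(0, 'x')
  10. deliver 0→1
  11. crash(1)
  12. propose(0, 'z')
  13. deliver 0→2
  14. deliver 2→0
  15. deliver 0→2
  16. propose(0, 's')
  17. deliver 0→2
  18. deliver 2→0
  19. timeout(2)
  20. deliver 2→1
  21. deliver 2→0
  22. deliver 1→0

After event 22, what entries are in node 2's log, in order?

1. timeout(0):  <0:back v1 ->
2. deliver 0→1:  <1:prim v1 ->
3. timeout(0):  <0:back v2 ->
4. deliver 1→2:  nop
5. deliver 1→0:  nop
6. propose(0,'s'):  nop
7. deliver 0→1:  <1:back v2 ->
8. deliver 1→0:  nop
9. propose(0,'x'):  nop
10. deliver 0→1:  nop
11. crash(1):  <1:✗back v2 ->
12. propose(0,'z'):  nop
13. deliver 0→2:  <2:back v1 ->
14. deliver 2→0:  nop
15. deliver 0→2:  <2:prim v2 ->
16. propose(0,'s'):  nop
17. deliver 0→2:  nop
18. deliver 2→0:  nop
19. timeout(2):  <2:back v3 ->
20. deliver 2→1:  nop
21. deliver 2→0:  <0:prim v3 ->
22. deliver 1→0:  nop

empty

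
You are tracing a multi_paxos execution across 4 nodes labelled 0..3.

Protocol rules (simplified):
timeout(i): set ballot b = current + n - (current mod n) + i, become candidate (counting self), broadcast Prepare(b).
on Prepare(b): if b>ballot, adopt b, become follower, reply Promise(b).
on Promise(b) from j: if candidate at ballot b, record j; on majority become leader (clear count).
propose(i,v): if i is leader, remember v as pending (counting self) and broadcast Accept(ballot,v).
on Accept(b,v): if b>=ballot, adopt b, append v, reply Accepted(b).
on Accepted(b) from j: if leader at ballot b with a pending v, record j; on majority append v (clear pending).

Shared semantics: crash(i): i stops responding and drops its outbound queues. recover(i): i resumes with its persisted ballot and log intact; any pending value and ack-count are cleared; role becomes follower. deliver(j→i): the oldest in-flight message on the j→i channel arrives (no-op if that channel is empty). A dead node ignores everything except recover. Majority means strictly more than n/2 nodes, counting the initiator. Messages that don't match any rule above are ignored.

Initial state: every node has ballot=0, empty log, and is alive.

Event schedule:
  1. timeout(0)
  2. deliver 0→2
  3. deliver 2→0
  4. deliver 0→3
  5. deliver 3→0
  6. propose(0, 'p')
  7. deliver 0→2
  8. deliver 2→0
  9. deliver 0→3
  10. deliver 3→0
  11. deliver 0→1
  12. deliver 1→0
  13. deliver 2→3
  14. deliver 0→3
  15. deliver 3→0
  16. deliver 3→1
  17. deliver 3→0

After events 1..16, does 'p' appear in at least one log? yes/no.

yes

e1 timeout(0): 0[cand,b=4,-]
e2 deliver 0→2: 2[foll,b=4,-]
e3 deliver 2→0: ·
e4 deliver 0→3: 3[foll,b=4,-]
e5 deliver 3→0: 0[lead,b=4,-]
e6 propose(0,'p'): ·
e7 deliver 0→2: 2[foll,b=4,p]
e8 deliver 2→0: ·
e9 deliver 0→3: 3[foll,b=4,p]
e10 deliver 3→0: 0[lead,b=4,p]
e11 deliver 0→1: 1[foll,b=4,-]
e12 deliver 1→0: ·
e13 deliver 2→3: ·
e14 deliver 0→3: ·
e15 deliver 3→0: ·
e16 deliver 3→1: ·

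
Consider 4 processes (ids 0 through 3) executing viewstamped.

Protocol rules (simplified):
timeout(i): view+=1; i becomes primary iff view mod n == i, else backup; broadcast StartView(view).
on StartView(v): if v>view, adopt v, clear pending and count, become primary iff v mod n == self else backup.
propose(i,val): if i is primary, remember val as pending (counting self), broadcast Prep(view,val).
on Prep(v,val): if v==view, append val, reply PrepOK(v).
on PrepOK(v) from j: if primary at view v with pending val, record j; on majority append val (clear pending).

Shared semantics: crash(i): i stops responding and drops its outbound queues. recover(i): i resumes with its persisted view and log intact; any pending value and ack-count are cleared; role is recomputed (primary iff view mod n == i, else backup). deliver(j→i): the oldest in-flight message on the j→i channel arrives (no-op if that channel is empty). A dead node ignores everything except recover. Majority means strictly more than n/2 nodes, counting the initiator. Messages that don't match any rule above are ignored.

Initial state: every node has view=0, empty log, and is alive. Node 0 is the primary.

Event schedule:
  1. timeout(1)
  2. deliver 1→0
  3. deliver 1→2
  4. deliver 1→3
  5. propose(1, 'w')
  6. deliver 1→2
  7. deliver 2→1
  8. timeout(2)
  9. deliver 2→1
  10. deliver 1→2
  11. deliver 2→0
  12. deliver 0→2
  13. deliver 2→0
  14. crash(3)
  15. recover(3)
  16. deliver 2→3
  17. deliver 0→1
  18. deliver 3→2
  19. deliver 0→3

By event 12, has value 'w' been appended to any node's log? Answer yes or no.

yes

e1 timeout(1): 1[prim,v=1,-]
e2 deliver 1→0: 0[back,v=1,-]
e3 deliver 1→2: 2[back,v=1,-]
e4 deliver 1→3: 3[back,v=1,-]
e5 propose(1,'w'): ·
e6 deliver 1→2: 2[back,v=1,w]
e7 deliver 2→1: ·
e8 timeout(2): 2[prim,v=2,w]
e9 deliver 2→1: 1[back,v=2,-]
e10 deliver 1→2: ·
e11 deliver 2→0: 0[back,v=2,-]
e12 deliver 0→2: ·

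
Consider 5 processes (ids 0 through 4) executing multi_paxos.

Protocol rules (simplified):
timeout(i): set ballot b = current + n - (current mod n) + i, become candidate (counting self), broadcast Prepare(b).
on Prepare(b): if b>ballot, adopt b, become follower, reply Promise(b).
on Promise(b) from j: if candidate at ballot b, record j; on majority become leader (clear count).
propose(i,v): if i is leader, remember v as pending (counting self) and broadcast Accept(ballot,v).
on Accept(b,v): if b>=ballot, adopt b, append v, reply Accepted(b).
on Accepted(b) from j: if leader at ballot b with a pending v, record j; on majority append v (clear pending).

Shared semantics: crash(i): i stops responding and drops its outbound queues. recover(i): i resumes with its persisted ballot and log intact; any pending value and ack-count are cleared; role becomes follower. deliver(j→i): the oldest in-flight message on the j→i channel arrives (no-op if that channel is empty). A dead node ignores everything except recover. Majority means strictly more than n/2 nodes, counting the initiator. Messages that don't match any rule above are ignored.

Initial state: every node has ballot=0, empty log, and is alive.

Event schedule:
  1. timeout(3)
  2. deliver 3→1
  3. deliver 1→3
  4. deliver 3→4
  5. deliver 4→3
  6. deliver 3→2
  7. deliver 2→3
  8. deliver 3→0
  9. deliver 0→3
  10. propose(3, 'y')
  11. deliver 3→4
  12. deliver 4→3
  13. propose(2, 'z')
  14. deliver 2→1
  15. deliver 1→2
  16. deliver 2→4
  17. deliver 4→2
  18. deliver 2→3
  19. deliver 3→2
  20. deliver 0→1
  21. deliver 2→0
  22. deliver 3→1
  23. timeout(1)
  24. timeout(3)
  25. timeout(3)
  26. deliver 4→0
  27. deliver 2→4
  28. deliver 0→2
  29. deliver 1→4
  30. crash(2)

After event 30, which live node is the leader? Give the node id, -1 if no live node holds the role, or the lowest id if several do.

-1

after 1 — timeout(3): n3:cand/b8/[-]
after 2 — deliver 3→1: n1:foll/b8/[-]
after 3 — deliver 1→3: ·
after 4 — deliver 3→4: n4:foll/b8/[-]
after 5 — deliver 4→3: n3:lead/b8/[-]
after 6 — deliver 3→2: n2:foll/b8/[-]
after 7 — deliver 2→3: ·
after 8 — deliver 3→0: n0:foll/b8/[-]
after 9 — deliver 0→3: ·
after 10 — propose(3,'y'): ·
after 11 — deliver 3→4: n4:foll/b8/[y]
after 12 — deliver 4→3: ·
after 13 — propose(2,'z'): ·
after 14 — deliver 2→1: ·
after 15 — deliver 1→2: ·
after 16 — deliver 2→4: ·
after 17 — deliver 4→2: ·
after 18 — deliver 2→3: ·
after 19 — deliver 3→2: n2:foll/b8/[y]
after 20 — deliver 0→1: ·
after 21 — deliver 2→0: ·
after 22 — deliver 3→1: n1:foll/b8/[y]
after 23 — timeout(1): n1:cand/b11/[y]
after 24 — timeout(3): n3:cand/b13/[-]
after 25 — timeout(3): n3:cand/b18/[-]
after 26 — deliver 4→0: ·
after 27 — deliver 2→4: ·
after 28 — deliver 0→2: ·
after 29 — deliver 1→4: n4:foll/b11/[y]
after 30 — crash(2): n2:✗foll/b8/[y]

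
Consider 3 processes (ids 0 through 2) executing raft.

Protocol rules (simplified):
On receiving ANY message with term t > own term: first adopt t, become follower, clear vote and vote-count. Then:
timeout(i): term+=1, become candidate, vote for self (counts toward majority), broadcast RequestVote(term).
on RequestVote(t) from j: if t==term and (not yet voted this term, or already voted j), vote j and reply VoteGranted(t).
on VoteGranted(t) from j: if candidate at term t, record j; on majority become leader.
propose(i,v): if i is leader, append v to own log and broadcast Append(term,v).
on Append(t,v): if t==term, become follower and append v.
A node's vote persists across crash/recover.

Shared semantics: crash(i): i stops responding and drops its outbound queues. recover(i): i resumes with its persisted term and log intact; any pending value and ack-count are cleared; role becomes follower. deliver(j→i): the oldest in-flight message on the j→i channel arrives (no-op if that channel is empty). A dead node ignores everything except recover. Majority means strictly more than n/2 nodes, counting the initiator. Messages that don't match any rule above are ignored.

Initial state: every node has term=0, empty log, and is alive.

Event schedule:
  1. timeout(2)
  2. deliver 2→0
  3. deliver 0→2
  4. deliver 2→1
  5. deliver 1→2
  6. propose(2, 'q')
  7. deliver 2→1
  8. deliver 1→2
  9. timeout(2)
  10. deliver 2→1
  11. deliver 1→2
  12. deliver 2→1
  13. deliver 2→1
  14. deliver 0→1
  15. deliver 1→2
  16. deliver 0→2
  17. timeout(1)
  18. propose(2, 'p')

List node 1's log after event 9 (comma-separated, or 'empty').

q

after 1 — timeout(2): n2:cand/t1/[-]
after 2 — deliver 2→0: n0:foll/t1/[-]
after 3 — deliver 0→2: n2:lead/t1/[-]
after 4 — deliver 2→1: n1:foll/t1/[-]
after 5 — deliver 1→2: ·
after 6 — propose(2,'q'): n2:lead/t1/[q]
after 7 — deliver 2→1: n1:foll/t1/[q]
after 8 — deliver 1→2: ·
after 9 — timeout(2): n2:cand/t2/[q]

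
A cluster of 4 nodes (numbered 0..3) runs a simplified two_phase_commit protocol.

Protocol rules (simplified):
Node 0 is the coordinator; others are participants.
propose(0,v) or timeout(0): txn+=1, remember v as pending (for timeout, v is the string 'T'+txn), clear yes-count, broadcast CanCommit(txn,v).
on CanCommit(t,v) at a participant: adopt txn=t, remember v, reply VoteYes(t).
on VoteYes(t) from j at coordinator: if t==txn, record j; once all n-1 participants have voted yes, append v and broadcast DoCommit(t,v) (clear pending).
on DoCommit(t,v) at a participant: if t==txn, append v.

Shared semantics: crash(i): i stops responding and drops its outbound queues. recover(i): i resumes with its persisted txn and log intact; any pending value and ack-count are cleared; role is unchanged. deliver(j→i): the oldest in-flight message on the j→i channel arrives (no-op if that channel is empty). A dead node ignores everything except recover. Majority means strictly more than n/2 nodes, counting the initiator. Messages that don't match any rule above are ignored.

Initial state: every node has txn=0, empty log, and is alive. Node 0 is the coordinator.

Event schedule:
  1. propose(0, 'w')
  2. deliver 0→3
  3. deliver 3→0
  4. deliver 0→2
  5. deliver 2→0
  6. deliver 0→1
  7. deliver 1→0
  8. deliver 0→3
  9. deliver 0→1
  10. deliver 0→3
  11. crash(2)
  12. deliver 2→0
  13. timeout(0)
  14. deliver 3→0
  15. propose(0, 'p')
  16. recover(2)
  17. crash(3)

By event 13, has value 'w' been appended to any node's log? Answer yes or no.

yes

e1 propose(0,'w'): 0[coor,t=1,-]
e2 deliver 0→3: 3[part,t=1,-]
e3 deliver 3→0: ·
e4 deliver 0→2: 2[part,t=1,-]
e5 deliver 2→0: ·
e6 deliver 0→1: 1[part,t=1,-]
e7 deliver 1→0: 0[coor,t=1,w]
e8 deliver 0→3: 3[part,t=1,w]
e9 deliver 0→1: 1[part,t=1,w]
e10 deliver 0→3: ·
e11 crash(2): 2[✗part,t=1,-]
e12 deliver 2→0: ·
e13 timeout(0): 0[coor,t=2,w]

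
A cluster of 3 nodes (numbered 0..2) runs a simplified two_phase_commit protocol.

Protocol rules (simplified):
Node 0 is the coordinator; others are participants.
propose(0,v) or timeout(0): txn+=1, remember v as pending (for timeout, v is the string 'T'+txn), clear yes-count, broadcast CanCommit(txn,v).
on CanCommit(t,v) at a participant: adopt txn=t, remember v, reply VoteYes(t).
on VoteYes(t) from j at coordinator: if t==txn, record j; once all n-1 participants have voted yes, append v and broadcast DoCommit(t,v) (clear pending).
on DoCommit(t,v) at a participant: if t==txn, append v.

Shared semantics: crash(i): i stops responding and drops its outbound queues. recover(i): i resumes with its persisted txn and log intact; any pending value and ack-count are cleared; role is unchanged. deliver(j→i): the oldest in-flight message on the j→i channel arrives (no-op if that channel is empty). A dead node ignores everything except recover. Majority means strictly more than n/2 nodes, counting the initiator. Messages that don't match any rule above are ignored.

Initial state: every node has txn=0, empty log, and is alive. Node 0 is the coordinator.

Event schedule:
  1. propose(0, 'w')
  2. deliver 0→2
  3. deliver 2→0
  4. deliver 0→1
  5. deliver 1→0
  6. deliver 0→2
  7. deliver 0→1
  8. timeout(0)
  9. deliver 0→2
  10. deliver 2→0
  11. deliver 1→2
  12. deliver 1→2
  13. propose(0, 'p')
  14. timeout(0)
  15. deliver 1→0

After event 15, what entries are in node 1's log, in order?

step 1 propose(0,'w'): 0={coor,t=1,log=-}
step 2 deliver 0→2: 2={part,t=1,log=-}
step 3 deliver 2→0: —
step 4 deliver 0→1: 1={part,t=1,log=-}
step 5 deliver 1→0: 0={coor,t=1,log=w}
step 6 deliver 0→2: 2={part,t=1,log=w}
step 7 deliver 0→1: 1={part,t=1,log=w}
step 8 timeout(0): 0={coor,t=2,log=w}
step 9 deliver 0→2: 2={part,t=2,log=w}
step 10 deliver 2→0: —
step 11 deliver 1→2: —
step 12 deliver 1→2: —
step 13 propose(0,'p'): 0={coor,t=3,log=w}
step 14 timeout(0): 0={coor,t=4,log=w}
step 15 deliver 1→0: —

w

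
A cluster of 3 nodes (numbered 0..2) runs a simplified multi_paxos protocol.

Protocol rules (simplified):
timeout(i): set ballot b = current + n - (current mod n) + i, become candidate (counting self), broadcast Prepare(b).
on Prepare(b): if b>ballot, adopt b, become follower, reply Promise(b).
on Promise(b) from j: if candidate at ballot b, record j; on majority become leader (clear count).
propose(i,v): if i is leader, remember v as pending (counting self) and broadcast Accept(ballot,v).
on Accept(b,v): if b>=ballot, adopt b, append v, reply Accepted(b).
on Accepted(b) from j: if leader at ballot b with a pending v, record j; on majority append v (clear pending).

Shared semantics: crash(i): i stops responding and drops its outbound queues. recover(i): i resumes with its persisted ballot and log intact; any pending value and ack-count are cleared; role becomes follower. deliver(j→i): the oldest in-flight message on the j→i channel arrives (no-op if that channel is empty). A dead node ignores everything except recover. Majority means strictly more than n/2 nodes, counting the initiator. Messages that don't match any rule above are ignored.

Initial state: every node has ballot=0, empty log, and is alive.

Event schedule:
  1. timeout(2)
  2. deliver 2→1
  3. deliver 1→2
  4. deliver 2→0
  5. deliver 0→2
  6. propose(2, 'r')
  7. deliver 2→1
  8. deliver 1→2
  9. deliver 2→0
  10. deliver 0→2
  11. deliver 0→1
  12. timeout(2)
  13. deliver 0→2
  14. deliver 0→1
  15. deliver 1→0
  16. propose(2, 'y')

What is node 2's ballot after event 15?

1. timeout(2):  <2:cand b5 ->
2. deliver 2→1:  <1:foll b5 ->
3. deliver 1→2:  <2:lead b5 ->
4. deliver 2→0:  <0:foll b5 ->
5. deliver 0→2:  nop
6. propose(2,'r'):  nop
7. deliver 2→1:  <1:foll b5 r>
8. deliver 1→2:  <2:lead b5 r>
9. deliver 2→0:  <0:foll b5 r>
10. deliver 0→2:  nop
11. deliver 0→1:  nop
12. timeout(2):  <2:cand b8 r>
13. deliver 0→2:  nop
14. deliver 0→1:  nop
15. deliver 1→0:  nop

8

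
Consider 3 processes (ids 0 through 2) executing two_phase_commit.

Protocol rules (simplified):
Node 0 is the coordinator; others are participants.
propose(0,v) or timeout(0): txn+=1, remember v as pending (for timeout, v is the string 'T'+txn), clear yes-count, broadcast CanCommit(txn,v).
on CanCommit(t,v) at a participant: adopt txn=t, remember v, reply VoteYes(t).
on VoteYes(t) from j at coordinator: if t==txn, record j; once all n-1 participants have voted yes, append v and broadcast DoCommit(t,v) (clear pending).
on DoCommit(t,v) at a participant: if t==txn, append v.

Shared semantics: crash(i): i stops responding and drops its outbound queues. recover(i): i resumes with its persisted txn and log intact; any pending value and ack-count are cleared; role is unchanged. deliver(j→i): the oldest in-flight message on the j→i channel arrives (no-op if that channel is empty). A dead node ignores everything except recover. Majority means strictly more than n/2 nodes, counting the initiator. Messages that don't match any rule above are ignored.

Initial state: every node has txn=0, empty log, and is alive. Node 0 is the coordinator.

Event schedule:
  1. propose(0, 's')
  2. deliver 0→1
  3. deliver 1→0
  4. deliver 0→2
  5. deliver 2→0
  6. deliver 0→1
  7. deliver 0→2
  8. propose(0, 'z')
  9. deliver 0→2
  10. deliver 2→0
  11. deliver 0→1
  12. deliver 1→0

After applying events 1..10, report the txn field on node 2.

step 1 propose(0,'s'): 0={coor,t=1,log=-}
step 2 deliver 0→1: 1={part,t=1,log=-}
step 3 deliver 1→0: —
step 4 deliver 0→2: 2={part,t=1,log=-}
step 5 deliver 2→0: 0={coor,t=1,log=s}
step 6 deliver 0→1: 1={part,t=1,log=s}
step 7 deliver 0→2: 2={part,t=1,log=s}
step 8 propose(0,'z'): 0={coor,t=2,log=s}
step 9 deliver 0→2: 2={part,t=2,log=s}
step 10 deliver 2→0: —

2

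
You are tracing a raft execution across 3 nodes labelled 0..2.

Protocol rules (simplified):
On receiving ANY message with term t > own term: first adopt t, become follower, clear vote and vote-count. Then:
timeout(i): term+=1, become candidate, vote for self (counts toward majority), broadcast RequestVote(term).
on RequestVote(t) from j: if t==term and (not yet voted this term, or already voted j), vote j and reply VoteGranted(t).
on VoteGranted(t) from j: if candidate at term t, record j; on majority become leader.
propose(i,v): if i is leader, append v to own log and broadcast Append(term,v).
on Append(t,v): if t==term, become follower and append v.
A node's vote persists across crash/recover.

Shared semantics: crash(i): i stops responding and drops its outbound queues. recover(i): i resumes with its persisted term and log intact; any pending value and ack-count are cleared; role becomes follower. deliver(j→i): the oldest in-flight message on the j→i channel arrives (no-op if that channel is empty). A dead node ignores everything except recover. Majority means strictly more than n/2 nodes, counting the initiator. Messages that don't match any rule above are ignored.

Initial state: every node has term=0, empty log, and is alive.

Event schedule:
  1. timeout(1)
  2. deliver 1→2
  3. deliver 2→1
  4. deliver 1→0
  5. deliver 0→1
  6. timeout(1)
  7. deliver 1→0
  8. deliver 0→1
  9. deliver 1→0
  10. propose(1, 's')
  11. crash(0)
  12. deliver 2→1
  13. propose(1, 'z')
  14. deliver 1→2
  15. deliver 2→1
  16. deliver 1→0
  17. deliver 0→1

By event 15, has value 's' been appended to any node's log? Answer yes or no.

yes

1. timeout(1):  <1:cand t1 ->
2. deliver 1→2:  <2:foll t1 ->
3. deliver 2→1:  <1:lead t1 ->
4. deliver 1→0:  <0:foll t1 ->
5. deliver 0→1:  nop
6. timeout(1):  <1:cand t2 ->
7. deliver 1→0:  <0:foll t2 ->
8. deliver 0→1:  <1:lead t2 ->
9. deliver 1→0:  nop
10. propose(1,'s'):  <1:lead t2 s>
11. crash(0):  <0:✗foll t2 ->
12. deliver 2→1:  nop
13. propose(1,'z'):  <1:lead t2 s,z>
14. deliver 1→2:  <2:foll t2 ->
15. deliver 2→1:  nop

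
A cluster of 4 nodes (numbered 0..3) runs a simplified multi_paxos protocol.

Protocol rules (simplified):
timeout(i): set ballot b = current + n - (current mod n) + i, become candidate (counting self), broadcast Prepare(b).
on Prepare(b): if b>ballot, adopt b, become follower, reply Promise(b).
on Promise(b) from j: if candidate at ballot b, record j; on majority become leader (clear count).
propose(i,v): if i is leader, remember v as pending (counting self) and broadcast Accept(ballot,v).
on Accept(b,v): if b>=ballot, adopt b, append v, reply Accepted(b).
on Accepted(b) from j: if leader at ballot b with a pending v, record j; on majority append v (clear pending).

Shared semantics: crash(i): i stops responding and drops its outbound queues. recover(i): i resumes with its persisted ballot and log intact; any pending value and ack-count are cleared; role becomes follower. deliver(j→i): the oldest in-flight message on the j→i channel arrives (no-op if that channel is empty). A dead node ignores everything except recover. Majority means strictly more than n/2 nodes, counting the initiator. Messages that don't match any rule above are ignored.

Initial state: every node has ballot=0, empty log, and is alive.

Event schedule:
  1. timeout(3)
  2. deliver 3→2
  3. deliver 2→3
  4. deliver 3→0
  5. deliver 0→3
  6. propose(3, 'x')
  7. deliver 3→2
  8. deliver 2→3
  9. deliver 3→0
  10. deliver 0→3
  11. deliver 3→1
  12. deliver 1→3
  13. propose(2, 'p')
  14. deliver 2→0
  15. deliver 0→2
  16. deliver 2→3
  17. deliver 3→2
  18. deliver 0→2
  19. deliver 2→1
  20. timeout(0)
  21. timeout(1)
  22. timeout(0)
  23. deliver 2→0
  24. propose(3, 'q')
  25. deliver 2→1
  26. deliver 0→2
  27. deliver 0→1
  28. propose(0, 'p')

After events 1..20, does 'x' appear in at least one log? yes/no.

yes

after 1 — timeout(3): n3:cand/b7/[-]
after 2 — deliver 3→2: n2:foll/b7/[-]
after 3 — deliver 2→3: ·
after 4 — deliver 3→0: n0:foll/b7/[-]
after 5 — deliver 0→3: n3:lead/b7/[-]
after 6 — propose(3,'x'): ·
after 7 — deliver 3→2: n2:foll/b7/[x]
after 8 — deliver 2→3: ·
after 9 — deliver 3→0: n0:foll/b7/[x]
after 10 — deliver 0→3: n3:lead/b7/[x]
after 11 — deliver 3→1: n1:foll/b7/[-]
after 12 — deliver 1→3: ·
after 13 — propose(2,'p'): ·
after 14 — deliver 2→0: ·
after 15 — deliver 0→2: ·
after 16 — deliver 2→3: ·
after 17 — deliver 3→2: ·
after 18 — deliver 0→2: ·
after 19 — deliver 2→1: ·
after 20 — timeout(0): n0:cand/b8/[x]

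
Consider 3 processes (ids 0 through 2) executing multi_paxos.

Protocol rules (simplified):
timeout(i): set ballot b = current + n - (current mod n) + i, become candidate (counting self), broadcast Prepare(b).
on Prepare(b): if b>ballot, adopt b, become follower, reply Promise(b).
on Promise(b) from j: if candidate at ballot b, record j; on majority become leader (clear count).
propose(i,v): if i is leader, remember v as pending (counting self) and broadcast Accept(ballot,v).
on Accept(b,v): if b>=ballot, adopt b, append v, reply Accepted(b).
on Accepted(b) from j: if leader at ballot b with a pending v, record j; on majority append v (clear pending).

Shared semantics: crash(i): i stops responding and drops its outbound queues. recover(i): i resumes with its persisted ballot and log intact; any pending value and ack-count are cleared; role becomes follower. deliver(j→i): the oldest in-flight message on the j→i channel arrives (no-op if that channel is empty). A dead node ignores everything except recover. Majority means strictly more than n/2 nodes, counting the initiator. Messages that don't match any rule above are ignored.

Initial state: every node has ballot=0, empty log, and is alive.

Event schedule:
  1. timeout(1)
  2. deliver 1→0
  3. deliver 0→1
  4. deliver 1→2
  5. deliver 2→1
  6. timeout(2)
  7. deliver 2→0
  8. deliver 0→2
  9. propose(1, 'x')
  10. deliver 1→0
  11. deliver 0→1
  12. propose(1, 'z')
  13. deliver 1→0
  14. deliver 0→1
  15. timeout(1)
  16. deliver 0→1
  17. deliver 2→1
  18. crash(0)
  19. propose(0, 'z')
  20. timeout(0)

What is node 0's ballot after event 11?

8

step 1 timeout(1): 1={cand,b=4,log=-}
step 2 deliver 1→0: 0={foll,b=4,log=-}
step 3 deliver 0→1: 1={lead,b=4,log=-}
step 4 deliver 1→2: 2={foll,b=4,log=-}
step 5 deliver 2→1: —
step 6 timeout(2): 2={cand,b=8,log=-}
step 7 deliver 2→0: 0={foll,b=8,log=-}
step 8 deliver 0→2: 2={lead,b=8,log=-}
step 9 propose(1,'x'): —
step 10 deliver 1→0: —
step 11 deliver 0→1: —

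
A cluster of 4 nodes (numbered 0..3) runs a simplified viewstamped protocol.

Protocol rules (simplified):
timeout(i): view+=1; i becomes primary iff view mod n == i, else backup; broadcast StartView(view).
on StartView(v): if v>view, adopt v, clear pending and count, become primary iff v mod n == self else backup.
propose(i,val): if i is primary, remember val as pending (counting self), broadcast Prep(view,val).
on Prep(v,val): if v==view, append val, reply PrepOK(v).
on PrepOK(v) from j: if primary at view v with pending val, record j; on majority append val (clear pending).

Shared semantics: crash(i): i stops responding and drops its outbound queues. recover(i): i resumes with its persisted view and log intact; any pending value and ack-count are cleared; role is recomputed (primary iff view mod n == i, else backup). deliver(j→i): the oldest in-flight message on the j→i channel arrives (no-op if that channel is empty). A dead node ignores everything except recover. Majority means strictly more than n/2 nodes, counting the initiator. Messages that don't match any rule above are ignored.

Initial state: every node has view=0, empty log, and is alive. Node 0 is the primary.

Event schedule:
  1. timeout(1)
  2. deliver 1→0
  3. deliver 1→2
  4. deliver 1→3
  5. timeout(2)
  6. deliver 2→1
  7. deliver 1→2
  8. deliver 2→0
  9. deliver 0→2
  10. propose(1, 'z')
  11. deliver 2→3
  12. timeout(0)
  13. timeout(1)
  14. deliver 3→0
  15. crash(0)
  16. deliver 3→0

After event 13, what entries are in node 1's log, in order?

empty

step 1 timeout(1): 1={prim,v=1,log=-}
step 2 deliver 1→0: 0={back,v=1,log=-}
step 3 deliver 1→2: 2={back,v=1,log=-}
step 4 deliver 1→3: 3={back,v=1,log=-}
step 5 timeout(2): 2={prim,v=2,log=-}
step 6 deliver 2→1: 1={back,v=2,log=-}
step 7 deliver 1→2: —
step 8 deliver 2→0: 0={back,v=2,log=-}
step 9 deliver 0→2: —
step 10 propose(1,'z'): —
step 11 deliver 2→3: 3={back,v=2,log=-}
step 12 timeout(0): 0={back,v=3,log=-}
step 13 timeout(1): 1={back,v=3,log=-}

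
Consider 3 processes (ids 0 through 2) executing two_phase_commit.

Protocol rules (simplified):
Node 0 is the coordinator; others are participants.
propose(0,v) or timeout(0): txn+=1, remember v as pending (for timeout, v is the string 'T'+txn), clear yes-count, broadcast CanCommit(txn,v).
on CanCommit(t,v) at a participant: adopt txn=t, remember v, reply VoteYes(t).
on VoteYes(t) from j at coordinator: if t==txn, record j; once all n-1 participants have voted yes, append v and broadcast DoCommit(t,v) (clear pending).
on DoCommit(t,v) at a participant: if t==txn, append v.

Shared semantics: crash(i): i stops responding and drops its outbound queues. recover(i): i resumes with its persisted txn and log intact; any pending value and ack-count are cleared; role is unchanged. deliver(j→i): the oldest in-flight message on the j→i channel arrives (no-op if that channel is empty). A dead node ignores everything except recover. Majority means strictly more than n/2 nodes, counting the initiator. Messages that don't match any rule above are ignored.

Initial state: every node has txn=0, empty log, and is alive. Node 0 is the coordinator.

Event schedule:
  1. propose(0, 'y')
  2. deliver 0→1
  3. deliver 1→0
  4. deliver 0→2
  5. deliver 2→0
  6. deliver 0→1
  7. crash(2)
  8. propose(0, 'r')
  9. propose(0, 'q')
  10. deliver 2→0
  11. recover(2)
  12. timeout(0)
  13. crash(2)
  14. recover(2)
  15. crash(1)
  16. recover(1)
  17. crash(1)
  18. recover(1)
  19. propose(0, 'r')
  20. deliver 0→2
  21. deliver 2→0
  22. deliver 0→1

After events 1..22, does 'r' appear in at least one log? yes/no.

[1] propose(0,'y') → N0(coor t1 [-])
[2] deliver 0→1 → N1(part t1 [-])
[3] deliver 1→0 → ∅
[4] deliver 0→2 → N2(part t1 [-])
[5] deliver 2→0 → N0(coor t1 [y])
[6] deliver 0→1 → N1(part t1 [y])
[7] crash(2) → N2(✗part t1 [-])
[8] propose(0,'r') → N0(coor t2 [y])
[9] propose(0,'q') → N0(coor t3 [y])
[10] deliver 2→0 → ∅
[11] recover(2) → N2(part t1 [-])
[12] timeout(0) → N0(coor t4 [y])
[13] crash(2) → N2(✗part t1 [-])
[14] recover(2) → N2(part t1 [-])
[15] crash(1) → N1(✗part t1 [y])
[16] recover(1) → N1(part t1 [y])
[17] crash(1) → N1(✗part t1 [y])
[18] recover(1) → N1(part t1 [y])
[19] propose(0,'r') → N0(coor t5 [y])
[20] deliver 0→2 → N2(part t1 [y])
[21] deliver 2→0 → ∅
[22] deliver 0→1 → N1(part t2 [y])

no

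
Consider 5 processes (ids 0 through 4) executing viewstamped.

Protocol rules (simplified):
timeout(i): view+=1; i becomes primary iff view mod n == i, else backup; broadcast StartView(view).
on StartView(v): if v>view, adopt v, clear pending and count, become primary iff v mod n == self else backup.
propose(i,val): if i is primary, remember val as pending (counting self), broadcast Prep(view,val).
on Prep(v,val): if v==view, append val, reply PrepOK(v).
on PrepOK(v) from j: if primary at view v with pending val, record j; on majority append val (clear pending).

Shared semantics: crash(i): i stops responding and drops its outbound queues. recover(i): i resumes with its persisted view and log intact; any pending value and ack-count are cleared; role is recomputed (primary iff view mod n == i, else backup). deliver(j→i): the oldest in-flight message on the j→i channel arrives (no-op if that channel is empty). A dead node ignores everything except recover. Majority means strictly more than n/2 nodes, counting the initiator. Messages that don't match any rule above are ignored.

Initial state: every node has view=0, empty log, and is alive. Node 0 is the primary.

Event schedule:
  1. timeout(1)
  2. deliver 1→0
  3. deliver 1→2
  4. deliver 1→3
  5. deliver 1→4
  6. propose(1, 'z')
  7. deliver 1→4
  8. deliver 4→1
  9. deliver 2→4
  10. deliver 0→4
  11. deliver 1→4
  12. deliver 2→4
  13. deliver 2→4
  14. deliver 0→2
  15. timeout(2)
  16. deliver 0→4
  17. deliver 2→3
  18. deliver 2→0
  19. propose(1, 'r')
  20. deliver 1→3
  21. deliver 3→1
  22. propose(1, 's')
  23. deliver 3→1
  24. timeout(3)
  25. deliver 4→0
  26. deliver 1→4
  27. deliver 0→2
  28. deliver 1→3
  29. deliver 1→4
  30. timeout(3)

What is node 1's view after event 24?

[1] timeout(1) → N1(prim v1 [-])
[2] deliver 1→0 → N0(back v1 [-])
[3] deliver 1→2 → N2(back v1 [-])
[4] deliver 1→3 → N3(back v1 [-])
[5] deliver 1→4 → N4(back v1 [-])
[6] propose(1,'z') → ∅
[7] deliver 1→4 → N4(back v1 [z])
[8] deliver 4→1 → ∅
[9] deliver 2→4 → ∅
[10] deliver 0→4 → ∅
[11] deliver 1→4 → ∅
[12] deliver 2→4 → ∅
[13] deliver 2→4 → ∅
[14] deliver 0→2 → ∅
[15] timeout(2) → N2(prim v2 [-])
[16] deliver 0→4 → ∅
[17] deliver 2→3 → N3(back v2 [-])
[18] deliver 2→0 → N0(back v2 [-])
[19] propose(1,'r') → ∅
[20] deliver 1→3 → ∅
[21] deliver 3→1 → ∅
[22] propose(1,'s') → ∅
[23] deliver 3→1 → ∅
[24] timeout(3) → N3(prim v3 [-])

1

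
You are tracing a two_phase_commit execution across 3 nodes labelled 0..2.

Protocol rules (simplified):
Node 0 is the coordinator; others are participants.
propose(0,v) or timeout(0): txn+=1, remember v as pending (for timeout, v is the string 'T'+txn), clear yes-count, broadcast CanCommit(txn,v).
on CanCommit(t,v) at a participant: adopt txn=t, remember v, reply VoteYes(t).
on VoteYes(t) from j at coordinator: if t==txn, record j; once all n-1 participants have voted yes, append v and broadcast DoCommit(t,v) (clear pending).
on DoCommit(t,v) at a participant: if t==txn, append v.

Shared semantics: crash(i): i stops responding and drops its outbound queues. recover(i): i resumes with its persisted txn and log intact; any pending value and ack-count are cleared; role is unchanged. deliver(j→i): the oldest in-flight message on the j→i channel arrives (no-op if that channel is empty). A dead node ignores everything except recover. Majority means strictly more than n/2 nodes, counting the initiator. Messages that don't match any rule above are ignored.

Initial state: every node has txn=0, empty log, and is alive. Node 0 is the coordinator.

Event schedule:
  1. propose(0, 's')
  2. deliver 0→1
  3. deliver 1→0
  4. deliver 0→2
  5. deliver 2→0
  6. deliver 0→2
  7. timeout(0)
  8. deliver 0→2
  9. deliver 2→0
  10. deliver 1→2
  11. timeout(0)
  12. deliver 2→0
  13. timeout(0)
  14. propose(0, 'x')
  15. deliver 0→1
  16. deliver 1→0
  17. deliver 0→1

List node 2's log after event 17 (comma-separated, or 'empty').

[1] propose(0,'s') → N0(coor t1 [-])
[2] deliver 0→1 → N1(part t1 [-])
[3] deliver 1→0 → ∅
[4] deliver 0→2 → N2(part t1 [-])
[5] deliver 2→0 → N0(coor t1 [s])
[6] deliver 0→2 → N2(part t1 [s])
[7] timeout(0) → N0(coor t2 [s])
[8] deliver 0→2 → N2(part t2 [s])
[9] deliver 2→0 → ∅
[10] deliver 1→2 → ∅
[11] timeout(0) → N0(coor t3 [s])
[12] deliver 2→0 → ∅
[13] timeout(0) → N0(coor t4 [s])
[14] propose(0,'x') → N0(coor t5 [s])
[15] deliver 0→1 → N1(part t1 [s])
[16] deliver 1→0 → ∅
[17] deliver 0→1 → N1(part t2 [s])

s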